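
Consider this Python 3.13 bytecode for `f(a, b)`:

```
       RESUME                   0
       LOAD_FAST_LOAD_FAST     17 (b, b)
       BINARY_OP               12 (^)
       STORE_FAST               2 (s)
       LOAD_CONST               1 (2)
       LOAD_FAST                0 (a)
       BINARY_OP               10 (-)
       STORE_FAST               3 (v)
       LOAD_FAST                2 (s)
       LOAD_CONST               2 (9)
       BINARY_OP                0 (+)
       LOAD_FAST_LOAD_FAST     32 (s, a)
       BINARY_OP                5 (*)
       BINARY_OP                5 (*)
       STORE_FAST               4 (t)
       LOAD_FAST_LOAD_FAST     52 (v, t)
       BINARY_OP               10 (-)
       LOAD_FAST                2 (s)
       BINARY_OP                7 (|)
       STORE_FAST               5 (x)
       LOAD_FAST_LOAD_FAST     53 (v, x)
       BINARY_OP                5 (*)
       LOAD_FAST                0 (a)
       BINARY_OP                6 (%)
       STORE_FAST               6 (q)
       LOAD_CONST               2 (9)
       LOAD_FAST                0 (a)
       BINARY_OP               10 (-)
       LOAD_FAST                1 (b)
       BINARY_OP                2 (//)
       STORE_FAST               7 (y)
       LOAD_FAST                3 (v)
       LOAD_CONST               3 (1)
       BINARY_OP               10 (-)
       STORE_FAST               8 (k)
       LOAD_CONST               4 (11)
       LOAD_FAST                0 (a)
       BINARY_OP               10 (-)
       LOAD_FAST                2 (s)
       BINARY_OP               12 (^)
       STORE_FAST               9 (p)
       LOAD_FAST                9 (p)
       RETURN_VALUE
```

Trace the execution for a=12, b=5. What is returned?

-1

LOAD_FAST_LOAD_FAST b,b → push 5,5. Stack: [5, 5]
BINARY_OP ^ → 5 ^ 5 = 0. Stack: [0]
STORE_FAST s → s=0. Stack: []
LOAD_CONST → push 2. Stack: [2]
LOAD_FAST a → push 12. Stack: [2, 12]
BINARY_OP - → 2 - 12 = -10. Stack: [-10]
STORE_FAST v → v=-10. Stack: []
LOAD_FAST s → push 0. Stack: [0]
LOAD_CONST → push 9. Stack: [0, 9]
BINARY_OP + → 0 + 9 = 9. Stack: [9]
LOAD_FAST_LOAD_FAST s,a → push 0,12. Stack: [9, 0, 12]
BINARY_OP * → 0 * 12 = 0. Stack: [9, 0]
BINARY_OP * → 9 * 0 = 0. Stack: [0]
STORE_FAST t → t=0. Stack: []
LOAD_FAST_LOAD_FAST v,t → push -10,0. Stack: [-10, 0]
BINARY_OP - → -10 - 0 = -10. Stack: [-10]
LOAD_FAST s → push 0. Stack: [-10, 0]
BINARY_OP | → -10 | 0 = -10. Stack: [-10]
STORE_FAST x → x=-10. Stack: []
LOAD_FAST_LOAD_FAST v,x → push -10,-10. Stack: [-10, -10]
BINARY_OP * → -10 * -10 = 100. Stack: [100]
LOAD_FAST a → push 12. Stack: [100, 12]
BINARY_OP % → 100 % 12 = 4. Stack: [4]
STORE_FAST q → q=4. Stack: []
LOAD_CONST → push 9. Stack: [9]
LOAD_FAST a → push 12. Stack: [9, 12]
BINARY_OP - → 9 - 12 = -3. Stack: [-3]
LOAD_FAST b → push 5. Stack: [-3, 5]
BINARY_OP // → -3 // 5 = -1. Stack: [-1]
STORE_FAST y → y=-1. Stack: []
LOAD_FAST v → push -10. Stack: [-10]
LOAD_CONST → push 1. Stack: [-10, 1]
BINARY_OP - → -10 - 1 = -11. Stack: [-11]
STORE_FAST k → k=-11. Stack: []
LOAD_CONST → push 11. Stack: [11]
LOAD_FAST a → push 12. Stack: [11, 12]
BINARY_OP - → 11 - 12 = -1. Stack: [-1]
LOAD_FAST s → push 0. Stack: [-1, 0]
BINARY_OP ^ → -1 ^ 0 = -1. Stack: [-1]
STORE_FAST p → p=-1. Stack: []
LOAD_FAST p → push -1. Stack: [-1]
RETURN_VALUE → return -1.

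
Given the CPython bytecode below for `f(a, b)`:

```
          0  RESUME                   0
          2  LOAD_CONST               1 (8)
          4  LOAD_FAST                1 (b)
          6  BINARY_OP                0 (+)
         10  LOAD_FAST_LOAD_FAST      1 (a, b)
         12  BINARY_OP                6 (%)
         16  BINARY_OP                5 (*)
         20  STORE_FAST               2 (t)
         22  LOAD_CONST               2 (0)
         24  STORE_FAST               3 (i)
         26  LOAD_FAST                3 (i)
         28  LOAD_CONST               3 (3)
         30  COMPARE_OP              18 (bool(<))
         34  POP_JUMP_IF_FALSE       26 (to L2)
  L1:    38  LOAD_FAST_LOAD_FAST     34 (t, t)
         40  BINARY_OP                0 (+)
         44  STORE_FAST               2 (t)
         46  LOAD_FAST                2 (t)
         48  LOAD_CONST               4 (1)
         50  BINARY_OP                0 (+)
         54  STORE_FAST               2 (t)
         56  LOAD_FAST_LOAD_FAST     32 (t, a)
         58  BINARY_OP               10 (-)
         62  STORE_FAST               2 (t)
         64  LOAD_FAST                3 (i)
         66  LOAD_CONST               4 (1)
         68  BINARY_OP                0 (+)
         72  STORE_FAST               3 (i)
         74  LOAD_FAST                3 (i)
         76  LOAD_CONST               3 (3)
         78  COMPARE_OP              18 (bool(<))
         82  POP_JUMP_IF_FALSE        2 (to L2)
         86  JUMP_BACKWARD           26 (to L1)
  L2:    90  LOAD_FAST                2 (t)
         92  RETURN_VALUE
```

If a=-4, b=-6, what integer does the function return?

-29

LOAD_CONST → push 8
LOAD_FAST b → push -6
BINARY_OP + → 8 + -6 = 2
LOAD_FAST_LOAD_FAST a,b → push -4,-6
BINARY_OP % → -4 % -6 = -4
BINARY_OP * → 2 * -4 = -8
STORE_FAST t → t=-8
LOAD_CONST → push 0
STORE_FAST i → i=0
LOAD_FAST i → push 0
LOAD_CONST → push 3
COMPARE_OP bool(<) → 0 vs 3 = True
POP_JUMP_IF_FALSE → pop True; no jump
LOAD_FAST_LOAD_FAST t,t → push -8,-8
BINARY_OP + → -8 + -8 = -16
STORE_FAST t → t=-16
LOAD_FAST t → push -16
LOAD_CONST → push 1
BINARY_OP + → -16 + 1 = -15
STORE_FAST t → t=-15
LOAD_FAST_LOAD_FAST t,a → push -15,-4
BINARY_OP - → -15 - -4 = -11
STORE_FAST t → t=-11
LOAD_FAST i → push 0
LOAD_CONST → push 1
BINARY_OP + → 0 + 1 = 1
STORE_FAST i → i=1
LOAD_FAST i → push 1
LOAD_CONST → push 3
COMPARE_OP bool(<) → 1 vs 3 = True
POP_JUMP_IF_FALSE → pop True; no jump
LOAD_FAST_LOAD_FAST t,t → push -11,-11
BINARY_OP + → -11 + -11 = -22
STORE_FAST t → t=-22
LOAD_FAST t → push -22
LOAD_CONST → push 1
BINARY_OP + → -22 + 1 = -21
STORE_FAST t → t=-21
LOAD_FAST_LOAD_FAST t,a → push -21,-4
BINARY_OP - → -21 - -4 = -17
STORE_FAST t → t=-17
LOAD_FAST i → push 1
LOAD_CONST → push 1
BINARY_OP + → 1 + 1 = 2
STORE_FAST i → i=2
LOAD_FAST i → push 2
LOAD_CONST → push 3
COMPARE_OP bool(<) → 2 vs 3 = True
POP_JUMP_IF_FALSE → pop True; no jump
LOAD_FAST_LOAD_FAST t,t → push -17,-17
BINARY_OP + → -17 + -17 = -34
STORE_FAST t → t=-34
LOAD_FAST t → push -34
LOAD_CONST → push 1
BINARY_OP + → -34 + 1 = -33
STORE_FAST t → t=-33
LOAD_FAST_LOAD_FAST t,a → push -33,-4
BINARY_OP - → -33 - -4 = -29
STORE_FAST t → t=-29
LOAD_FAST i → push 2
LOAD_CONST → push 1
BINARY_OP + → 2 + 1 = 3
STORE_FAST i → i=3
LOAD_FAST i → push 3
LOAD_CONST → push 3
COMPARE_OP bool(<) → 3 vs 3 = False
POP_JUMP_IF_FALSE → pop False; jump
LOAD_FAST t → push -29
RETURN_VALUE → return -29.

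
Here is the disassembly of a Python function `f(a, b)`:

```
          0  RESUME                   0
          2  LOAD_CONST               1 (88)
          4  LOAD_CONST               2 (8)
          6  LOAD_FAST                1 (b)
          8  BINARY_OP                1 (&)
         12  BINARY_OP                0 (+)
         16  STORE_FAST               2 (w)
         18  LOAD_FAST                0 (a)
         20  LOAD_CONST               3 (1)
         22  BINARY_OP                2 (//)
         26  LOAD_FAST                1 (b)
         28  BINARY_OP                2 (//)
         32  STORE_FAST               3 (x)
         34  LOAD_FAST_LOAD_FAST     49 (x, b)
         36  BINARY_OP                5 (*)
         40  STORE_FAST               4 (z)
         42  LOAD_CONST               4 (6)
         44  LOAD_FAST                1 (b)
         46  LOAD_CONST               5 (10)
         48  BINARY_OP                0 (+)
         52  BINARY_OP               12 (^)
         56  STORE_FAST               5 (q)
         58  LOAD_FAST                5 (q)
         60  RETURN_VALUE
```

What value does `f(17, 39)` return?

55

LOAD_CONST → push 88. Stack: [88]
LOAD_CONST → push 8. Stack: [88, 8]
LOAD_FAST b → push 39. Stack: [88, 8, 39]
BINARY_OP & → 8 & 39 = 0. Stack: [88, 0]
BINARY_OP + → 88 + 0 = 88. Stack: [88]
STORE_FAST w → w=88. Stack: []
LOAD_FAST a → push 17. Stack: [17]
LOAD_CONST → push 1. Stack: [17, 1]
BINARY_OP // → 17 // 1 = 17. Stack: [17]
LOAD_FAST b → push 39. Stack: [17, 39]
BINARY_OP // → 17 // 39 = 0. Stack: [0]
STORE_FAST x → x=0. Stack: []
LOAD_FAST_LOAD_FAST x,b → push 0,39. Stack: [0, 39]
BINARY_OP * → 0 * 39 = 0. Stack: [0]
STORE_FAST z → z=0. Stack: []
LOAD_CONST → push 6. Stack: [6]
LOAD_FAST b → push 39. Stack: [6, 39]
LOAD_CONST → push 10. Stack: [6, 39, 10]
BINARY_OP + → 39 + 10 = 49. Stack: [6, 49]
BINARY_OP ^ → 6 ^ 49 = 55. Stack: [55]
STORE_FAST q → q=55. Stack: []
LOAD_FAST q → push 55. Stack: [55]
RETURN_VALUE → return 55.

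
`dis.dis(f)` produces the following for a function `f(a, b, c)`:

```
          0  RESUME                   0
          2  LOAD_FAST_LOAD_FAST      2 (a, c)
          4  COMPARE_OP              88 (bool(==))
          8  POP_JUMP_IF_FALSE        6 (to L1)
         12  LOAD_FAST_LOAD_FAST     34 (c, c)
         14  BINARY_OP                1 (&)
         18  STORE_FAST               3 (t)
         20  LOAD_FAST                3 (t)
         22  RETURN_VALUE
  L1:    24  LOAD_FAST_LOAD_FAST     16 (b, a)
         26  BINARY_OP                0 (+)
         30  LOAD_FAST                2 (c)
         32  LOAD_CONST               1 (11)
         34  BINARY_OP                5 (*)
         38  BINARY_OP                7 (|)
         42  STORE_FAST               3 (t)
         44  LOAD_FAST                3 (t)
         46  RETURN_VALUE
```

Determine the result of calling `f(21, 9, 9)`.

LOAD_FAST_LOAD_FAST a,c → push 21,9. Stack: [21, 9]
COMPARE_OP bool(==) → 21 vs 9 = False. Stack: [False]
POP_JUMP_IF_FALSE → pop False; jump. Stack: []
LOAD_FAST_LOAD_FAST b,a → push 9,21. Stack: [9, 21]
BINARY_OP + → 9 + 21 = 30. Stack: [30]
LOAD_FAST c → push 9. Stack: [30, 9]
LOAD_CONST → push 11. Stack: [30, 9, 11]
BINARY_OP * → 9 * 11 = 99. Stack: [30, 99]
BINARY_OP | → 30 | 99 = 127. Stack: [127]
STORE_FAST t → t=127. Stack: []
LOAD_FAST t → push 127. Stack: [127]
RETURN_VALUE → return 127.

127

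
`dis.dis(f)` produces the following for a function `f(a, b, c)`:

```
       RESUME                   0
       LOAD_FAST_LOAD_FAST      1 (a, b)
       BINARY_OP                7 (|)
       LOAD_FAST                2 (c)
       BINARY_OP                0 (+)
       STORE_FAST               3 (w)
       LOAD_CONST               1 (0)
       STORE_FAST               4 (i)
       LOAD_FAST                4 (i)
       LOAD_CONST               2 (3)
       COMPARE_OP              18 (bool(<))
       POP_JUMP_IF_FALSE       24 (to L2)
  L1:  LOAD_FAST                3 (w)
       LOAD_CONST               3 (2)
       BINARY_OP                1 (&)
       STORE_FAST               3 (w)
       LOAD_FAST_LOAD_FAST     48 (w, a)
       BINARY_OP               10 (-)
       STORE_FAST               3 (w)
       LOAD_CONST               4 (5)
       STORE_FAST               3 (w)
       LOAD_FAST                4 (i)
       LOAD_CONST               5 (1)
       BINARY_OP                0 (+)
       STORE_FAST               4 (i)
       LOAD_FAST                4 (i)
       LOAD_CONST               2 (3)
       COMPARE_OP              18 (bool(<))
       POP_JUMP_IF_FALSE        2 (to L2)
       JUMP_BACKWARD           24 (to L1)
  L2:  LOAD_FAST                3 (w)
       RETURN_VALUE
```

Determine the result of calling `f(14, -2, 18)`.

LOAD_FAST_LOAD_FAST a,b → push 14,-2. Stack: [14, -2]
BINARY_OP | → 14 | -2 = -2. Stack: [-2]
LOAD_FAST c → push 18. Stack: [-2, 18]
BINARY_OP + → -2 + 18 = 16. Stack: [16]
STORE_FAST w → w=16. Stack: []
LOAD_CONST → push 0. Stack: [0]
STORE_FAST i → i=0. Stack: []
LOAD_FAST i → push 0. Stack: [0]
LOAD_CONST → push 3. Stack: [0, 3]
COMPARE_OP bool(<) → 0 vs 3 = True. Stack: [True]
POP_JUMP_IF_FALSE → pop True; no jump. Stack: []
LOAD_FAST w → push 16. Stack: [16]
LOAD_CONST → push 2. Stack: [16, 2]
BINARY_OP & → 16 & 2 = 0. Stack: [0]
STORE_FAST w → w=0. Stack: []
LOAD_FAST_LOAD_FAST w,a → push 0,14. Stack: [0, 14]
BINARY_OP - → 0 - 14 = -14. Stack: [-14]
STORE_FAST w → w=-14. Stack: []
LOAD_CONST → push 5. Stack: [5]
STORE_FAST w → w=5. Stack: []
LOAD_FAST i → push 0. Stack: [0]
LOAD_CONST → push 1. Stack: [0, 1]
BINARY_OP + → 0 + 1 = 1. Stack: [1]
STORE_FAST i → i=1. Stack: []
LOAD_FAST i → push 1. Stack: [1]
LOAD_CONST → push 3. Stack: [1, 3]
COMPARE_OP bool(<) → 1 vs 3 = True. Stack: [True]
POP_JUMP_IF_FALSE → pop True; no jump. Stack: []
LOAD_FAST w → push 5. Stack: [5]
LOAD_CONST → push 2. Stack: [5, 2]
BINARY_OP & → 5 & 2 = 0. Stack: [0]
STORE_FAST w → w=0. Stack: []
LOAD_FAST_LOAD_FAST w,a → push 0,14. Stack: [0, 14]
BINARY_OP - → 0 - 14 = -14. Stack: [-14]
STORE_FAST w → w=-14. Stack: []
LOAD_CONST → push 5. Stack: [5]
STORE_FAST w → w=5. Stack: []
LOAD_FAST i → push 1. Stack: [1]
LOAD_CONST → push 1. Stack: [1, 1]
BINARY_OP + → 1 + 1 = 2. Stack: [2]
STORE_FAST i → i=2. Stack: []
LOAD_FAST i → push 2. Stack: [2]
LOAD_CONST → push 3. Stack: [2, 3]
COMPARE_OP bool(<) → 2 vs 3 = True. Stack: [True]
POP_JUMP_IF_FALSE → pop True; no jump. Stack: []
LOAD_FAST w → push 5. Stack: [5]
LOAD_CONST → push 2. Stack: [5, 2]
BINARY_OP & → 5 & 2 = 0. Stack: [0]
STORE_FAST w → w=0. Stack: []
LOAD_FAST_LOAD_FAST w,a → push 0,14. Stack: [0, 14]
BINARY_OP - → 0 - 14 = -14. Stack: [-14]
STORE_FAST w → w=-14. Stack: []
LOAD_CONST → push 5. Stack: [5]
STORE_FAST w → w=5. Stack: []
LOAD_FAST i → push 2. Stack: [2]
LOAD_CONST → push 1. Stack: [2, 1]
BINARY_OP + → 2 + 1 = 3. Stack: [3]
STORE_FAST i → i=3. Stack: []
LOAD_FAST i → push 3. Stack: [3]
LOAD_CONST → push 3. Stack: [3, 3]
COMPARE_OP bool(<) → 3 vs 3 = False. Stack: [False]
POP_JUMP_IF_FALSE → pop False; jump. Stack: []
LOAD_FAST w → push 5. Stack: [5]
RETURN_VALUE → return 5.

5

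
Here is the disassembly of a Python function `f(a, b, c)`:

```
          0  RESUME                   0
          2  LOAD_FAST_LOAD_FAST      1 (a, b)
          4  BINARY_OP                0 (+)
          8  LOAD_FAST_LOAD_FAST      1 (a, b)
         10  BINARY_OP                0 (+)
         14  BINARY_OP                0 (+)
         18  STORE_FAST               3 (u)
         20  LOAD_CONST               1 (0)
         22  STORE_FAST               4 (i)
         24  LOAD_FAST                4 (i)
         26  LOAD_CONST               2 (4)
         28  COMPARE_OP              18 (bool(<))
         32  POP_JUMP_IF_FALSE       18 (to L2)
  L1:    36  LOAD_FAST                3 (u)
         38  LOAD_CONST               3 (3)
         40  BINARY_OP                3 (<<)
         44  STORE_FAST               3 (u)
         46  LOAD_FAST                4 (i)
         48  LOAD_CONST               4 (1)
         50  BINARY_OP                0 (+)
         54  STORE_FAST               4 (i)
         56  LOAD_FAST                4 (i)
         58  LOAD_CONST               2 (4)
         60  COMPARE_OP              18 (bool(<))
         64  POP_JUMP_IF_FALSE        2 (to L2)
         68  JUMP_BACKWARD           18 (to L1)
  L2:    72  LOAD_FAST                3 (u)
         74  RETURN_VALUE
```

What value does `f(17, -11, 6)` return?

LOAD_FAST_LOAD_FAST a,b → push 17,-11. Stack: [17, -11]
BINARY_OP + → 17 + -11 = 6. Stack: [6]
LOAD_FAST_LOAD_FAST a,b → push 17,-11. Stack: [6, 17, -11]
BINARY_OP + → 17 + -11 = 6. Stack: [6, 6]
BINARY_OP + → 6 + 6 = 12. Stack: [12]
STORE_FAST u → u=12. Stack: []
LOAD_CONST → push 0. Stack: [0]
STORE_FAST i → i=0. Stack: []
LOAD_FAST i → push 0. Stack: [0]
LOAD_CONST → push 4. Stack: [0, 4]
COMPARE_OP bool(<) → 0 vs 4 = True. Stack: [True]
POP_JUMP_IF_FALSE → pop True; no jump. Stack: []
LOAD_FAST u → push 12. Stack: [12]
LOAD_CONST → push 3. Stack: [12, 3]
BINARY_OP << → 12 << 3 = 96. Stack: [96]
STORE_FAST u → u=96. Stack: []
LOAD_FAST i → push 0. Stack: [0]
LOAD_CONST → push 1. Stack: [0, 1]
BINARY_OP + → 0 + 1 = 1. Stack: [1]
STORE_FAST i → i=1. Stack: []
LOAD_FAST i → push 1. Stack: [1]
LOAD_CONST → push 4. Stack: [1, 4]
COMPARE_OP bool(<) → 1 vs 4 = True. Stack: [True]
POP_JUMP_IF_FALSE → pop True; no jump. Stack: []
LOAD_FAST u → push 96. Stack: [96]
LOAD_CONST → push 3. Stack: [96, 3]
BINARY_OP << → 96 << 3 = 768. Stack: [768]
STORE_FAST u → u=768. Stack: []
LOAD_FAST i → push 1. Stack: [1]
LOAD_CONST → push 1. Stack: [1, 1]
BINARY_OP + → 1 + 1 = 2. Stack: [2]
STORE_FAST i → i=2. Stack: []
LOAD_FAST i → push 2. Stack: [2]
LOAD_CONST → push 4. Stack: [2, 4]
COMPARE_OP bool(<) → 2 vs 4 = True. Stack: [True]
POP_JUMP_IF_FALSE → pop True; no jump. Stack: []
LOAD_FAST u → push 768. Stack: [768]
LOAD_CONST → push 3. Stack: [768, 3]
BINARY_OP << → 768 << 3 = 6144. Stack: [6144]
STORE_FAST u → u=6144. Stack: []
LOAD_FAST i → push 2. Stack: [2]
LOAD_CONST → push 1. Stack: [2, 1]
BINARY_OP + → 2 + 1 = 3. Stack: [3]
STORE_FAST i → i=3. Stack: []
LOAD_FAST i → push 3. Stack: [3]
LOAD_CONST → push 4. Stack: [3, 4]
COMPARE_OP bool(<) → 3 vs 4 = True. Stack: [True]
POP_JUMP_IF_FALSE → pop True; no jump. Stack: []
LOAD_FAST u → push 6144. Stack: [6144]
LOAD_CONST → push 3. Stack: [6144, 3]
BINARY_OP << → 6144 << 3 = 49152. Stack: [49152]
STORE_FAST u → u=49152. Stack: []
LOAD_FAST i → push 3. Stack: [3]
LOAD_CONST → push 1. Stack: [3, 1]
BINARY_OP + → 3 + 1 = 4. Stack: [4]
STORE_FAST i → i=4. Stack: []
LOAD_FAST i → push 4. Stack: [4]
LOAD_CONST → push 4. Stack: [4, 4]
COMPARE_OP bool(<) → 4 vs 4 = False. Stack: [False]
POP_JUMP_IF_FALSE → pop False; jump. Stack: []
LOAD_FAST u → push 49152. Stack: [49152]
RETURN_VALUE → return 49152.

49152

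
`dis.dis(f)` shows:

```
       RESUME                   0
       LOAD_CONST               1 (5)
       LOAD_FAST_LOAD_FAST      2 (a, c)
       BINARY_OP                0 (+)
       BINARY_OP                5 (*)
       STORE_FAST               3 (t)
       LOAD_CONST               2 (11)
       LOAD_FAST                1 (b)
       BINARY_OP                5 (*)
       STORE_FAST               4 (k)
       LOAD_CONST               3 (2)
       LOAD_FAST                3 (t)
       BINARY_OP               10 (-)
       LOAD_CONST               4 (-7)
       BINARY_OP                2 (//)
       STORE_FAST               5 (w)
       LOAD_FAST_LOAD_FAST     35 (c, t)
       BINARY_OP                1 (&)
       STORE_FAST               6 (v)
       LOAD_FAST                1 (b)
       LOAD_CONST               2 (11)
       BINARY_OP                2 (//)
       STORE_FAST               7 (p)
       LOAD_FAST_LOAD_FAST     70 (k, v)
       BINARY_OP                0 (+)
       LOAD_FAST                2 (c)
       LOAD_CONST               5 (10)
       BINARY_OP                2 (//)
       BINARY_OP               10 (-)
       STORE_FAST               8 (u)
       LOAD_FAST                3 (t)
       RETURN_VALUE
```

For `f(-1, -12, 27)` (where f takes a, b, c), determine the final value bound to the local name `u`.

LOAD_CONST → push 5. Stack: [5]
LOAD_FAST_LOAD_FAST a,c → push -1,27. Stack: [5, -1, 27]
BINARY_OP + → -1 + 27 = 26. Stack: [5, 26]
BINARY_OP * → 5 * 26 = 130. Stack: [130]
STORE_FAST t → t=130. Stack: []
LOAD_CONST → push 11. Stack: [11]
LOAD_FAST b → push -12. Stack: [11, -12]
BINARY_OP * → 11 * -12 = -132. Stack: [-132]
STORE_FAST k → k=-132. Stack: []
LOAD_CONST → push 2. Stack: [2]
LOAD_FAST t → push 130. Stack: [2, 130]
BINARY_OP - → 2 - 130 = -128. Stack: [-128]
LOAD_CONST → push -7. Stack: [-128, -7]
BINARY_OP // → -128 // -7 = 18. Stack: [18]
STORE_FAST w → w=18. Stack: []
LOAD_FAST_LOAD_FAST c,t → push 27,130. Stack: [27, 130]
BINARY_OP & → 27 & 130 = 2. Stack: [2]
STORE_FAST v → v=2. Stack: []
LOAD_FAST b → push -12. Stack: [-12]
LOAD_CONST → push 11. Stack: [-12, 11]
BINARY_OP // → -12 // 11 = -2. Stack: [-2]
STORE_FAST p → p=-2. Stack: []
LOAD_FAST_LOAD_FAST k,v → push -132,2. Stack: [-132, 2]
BINARY_OP + → -132 + 2 = -130. Stack: [-130]
LOAD_FAST c → push 27. Stack: [-130, 27]
LOAD_CONST → push 10. Stack: [-130, 27, 10]
BINARY_OP // → 27 // 10 = 2. Stack: [-130, 2]
BINARY_OP - → -130 - 2 = -132. Stack: [-132]
STORE_FAST u → u=-132. Stack: []
LOAD_FAST t → push 130. Stack: [130]
RETURN_VALUE → return 130.

-132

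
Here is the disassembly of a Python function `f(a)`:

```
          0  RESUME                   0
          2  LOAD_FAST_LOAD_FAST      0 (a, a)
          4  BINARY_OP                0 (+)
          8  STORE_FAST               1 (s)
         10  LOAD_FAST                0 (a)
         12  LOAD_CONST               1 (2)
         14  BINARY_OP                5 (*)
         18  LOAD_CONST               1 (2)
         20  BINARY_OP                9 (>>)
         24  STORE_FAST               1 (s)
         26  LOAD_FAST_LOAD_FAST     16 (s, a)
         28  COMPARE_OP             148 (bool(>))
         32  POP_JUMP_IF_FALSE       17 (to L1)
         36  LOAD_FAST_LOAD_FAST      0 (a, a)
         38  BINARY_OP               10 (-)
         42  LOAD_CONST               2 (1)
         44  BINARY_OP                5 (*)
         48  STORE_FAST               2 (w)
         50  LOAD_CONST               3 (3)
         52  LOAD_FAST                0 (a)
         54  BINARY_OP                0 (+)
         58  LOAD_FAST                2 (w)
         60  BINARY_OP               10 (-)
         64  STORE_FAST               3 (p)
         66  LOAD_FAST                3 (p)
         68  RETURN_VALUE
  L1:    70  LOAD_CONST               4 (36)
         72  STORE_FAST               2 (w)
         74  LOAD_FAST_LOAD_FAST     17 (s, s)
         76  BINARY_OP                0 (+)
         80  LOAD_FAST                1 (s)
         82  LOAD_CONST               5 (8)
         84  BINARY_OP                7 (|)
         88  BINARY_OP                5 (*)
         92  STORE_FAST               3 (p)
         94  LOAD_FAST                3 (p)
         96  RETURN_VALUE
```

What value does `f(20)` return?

LOAD_FAST_LOAD_FAST a,a → push 20,20. Stack: [20, 20]
BINARY_OP + → 20 + 20 = 40. Stack: [40]
STORE_FAST s → s=40. Stack: []
LOAD_FAST a → push 20. Stack: [20]
LOAD_CONST → push 2. Stack: [20, 2]
BINARY_OP * → 20 * 2 = 40. Stack: [40]
LOAD_CONST → push 2. Stack: [40, 2]
BINARY_OP >> → 40 >> 2 = 10. Stack: [10]
STORE_FAST s → s=10. Stack: []
LOAD_FAST_LOAD_FAST s,a → push 10,20. Stack: [10, 20]
COMPARE_OP bool(>) → 10 vs 20 = False. Stack: [False]
POP_JUMP_IF_FALSE → pop False; jump. Stack: []
LOAD_CONST → push 36. Stack: [36]
STORE_FAST w → w=36. Stack: []
LOAD_FAST_LOAD_FAST s,s → push 10,10. Stack: [10, 10]
BINARY_OP + → 10 + 10 = 20. Stack: [20]
LOAD_FAST s → push 10. Stack: [20, 10]
LOAD_CONST → push 8. Stack: [20, 10, 8]
BINARY_OP | → 10 | 8 = 10. Stack: [20, 10]
BINARY_OP * → 20 * 10 = 200. Stack: [200]
STORE_FAST p → p=200. Stack: []
LOAD_FAST p → push 200. Stack: [200]
RETURN_VALUE → return 200.

200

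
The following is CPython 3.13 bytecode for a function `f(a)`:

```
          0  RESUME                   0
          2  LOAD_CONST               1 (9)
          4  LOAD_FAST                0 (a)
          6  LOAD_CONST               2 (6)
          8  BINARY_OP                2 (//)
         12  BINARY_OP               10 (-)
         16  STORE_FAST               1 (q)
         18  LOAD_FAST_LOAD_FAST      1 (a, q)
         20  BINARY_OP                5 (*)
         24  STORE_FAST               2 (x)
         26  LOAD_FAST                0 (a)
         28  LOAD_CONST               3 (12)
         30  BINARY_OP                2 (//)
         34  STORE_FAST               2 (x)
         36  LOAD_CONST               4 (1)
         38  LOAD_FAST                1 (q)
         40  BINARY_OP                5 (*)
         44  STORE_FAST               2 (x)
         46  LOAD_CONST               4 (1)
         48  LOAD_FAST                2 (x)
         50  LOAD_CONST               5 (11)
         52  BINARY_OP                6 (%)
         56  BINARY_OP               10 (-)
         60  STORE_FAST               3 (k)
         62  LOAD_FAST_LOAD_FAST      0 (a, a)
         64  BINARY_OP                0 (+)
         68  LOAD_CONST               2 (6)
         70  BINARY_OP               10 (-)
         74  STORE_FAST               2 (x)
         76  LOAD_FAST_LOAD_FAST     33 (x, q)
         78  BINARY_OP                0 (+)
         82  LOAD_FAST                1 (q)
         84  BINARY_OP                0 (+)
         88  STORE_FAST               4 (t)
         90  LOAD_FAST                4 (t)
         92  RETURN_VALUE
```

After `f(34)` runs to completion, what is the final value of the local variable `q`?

4

LOAD_CONST → push 9. Stack: [9]
LOAD_FAST a → push 34. Stack: [9, 34]
LOAD_CONST → push 6. Stack: [9, 34, 6]
BINARY_OP // → 34 // 6 = 5. Stack: [9, 5]
BINARY_OP - → 9 - 5 = 4. Stack: [4]
STORE_FAST q → q=4. Stack: []
LOAD_FAST_LOAD_FAST a,q → push 34,4. Stack: [34, 4]
BINARY_OP * → 34 * 4 = 136. Stack: [136]
STORE_FAST x → x=136. Stack: []
LOAD_FAST a → push 34. Stack: [34]
LOAD_CONST → push 12. Stack: [34, 12]
BINARY_OP // → 34 // 12 = 2. Stack: [2]
STORE_FAST x → x=2. Stack: []
LOAD_CONST → push 1. Stack: [1]
LOAD_FAST q → push 4. Stack: [1, 4]
BINARY_OP * → 1 * 4 = 4. Stack: [4]
STORE_FAST x → x=4. Stack: []
LOAD_CONST → push 1. Stack: [1]
LOAD_FAST x → push 4. Stack: [1, 4]
LOAD_CONST → push 11. Stack: [1, 4, 11]
BINARY_OP % → 4 % 11 = 4. Stack: [1, 4]
BINARY_OP - → 1 - 4 = -3. Stack: [-3]
STORE_FAST k → k=-3. Stack: []
LOAD_FAST_LOAD_FAST a,a → push 34,34. Stack: [34, 34]
BINARY_OP + → 34 + 34 = 68. Stack: [68]
LOAD_CONST → push 6. Stack: [68, 6]
BINARY_OP - → 68 - 6 = 62. Stack: [62]
STORE_FAST x → x=62. Stack: []
LOAD_FAST_LOAD_FAST x,q → push 62,4. Stack: [62, 4]
BINARY_OP + → 62 + 4 = 66. Stack: [66]
LOAD_FAST q → push 4. Stack: [66, 4]
BINARY_OP + → 66 + 4 = 70. Stack: [70]
STORE_FAST t → t=70. Stack: []
LOAD_FAST t → push 70. Stack: [70]
RETURN_VALUE → return 70.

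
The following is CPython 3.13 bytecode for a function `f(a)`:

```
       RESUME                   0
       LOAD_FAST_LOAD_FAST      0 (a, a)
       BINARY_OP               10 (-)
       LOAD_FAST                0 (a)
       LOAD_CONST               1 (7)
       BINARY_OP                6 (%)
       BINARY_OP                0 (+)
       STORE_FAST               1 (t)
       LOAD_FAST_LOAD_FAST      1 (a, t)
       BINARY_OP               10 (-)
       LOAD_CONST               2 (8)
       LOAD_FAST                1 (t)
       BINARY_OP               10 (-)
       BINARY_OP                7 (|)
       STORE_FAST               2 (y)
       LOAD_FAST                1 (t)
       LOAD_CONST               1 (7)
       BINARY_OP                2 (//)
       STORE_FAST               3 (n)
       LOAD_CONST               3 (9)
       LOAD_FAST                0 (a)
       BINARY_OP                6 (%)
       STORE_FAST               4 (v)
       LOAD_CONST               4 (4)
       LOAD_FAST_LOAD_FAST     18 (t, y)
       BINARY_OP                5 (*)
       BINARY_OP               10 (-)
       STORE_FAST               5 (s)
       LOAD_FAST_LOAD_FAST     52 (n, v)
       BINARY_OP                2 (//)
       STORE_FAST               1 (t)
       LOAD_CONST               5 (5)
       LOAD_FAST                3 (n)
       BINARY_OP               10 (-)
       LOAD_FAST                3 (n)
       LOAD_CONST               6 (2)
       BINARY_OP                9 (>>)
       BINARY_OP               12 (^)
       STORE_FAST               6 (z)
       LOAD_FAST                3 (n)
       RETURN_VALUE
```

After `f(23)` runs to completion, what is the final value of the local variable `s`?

LOAD_FAST_LOAD_FAST a,a → push 23,23. Stack: [23, 23]
BINARY_OP - → 23 - 23 = 0. Stack: [0]
LOAD_FAST a → push 23. Stack: [0, 23]
LOAD_CONST → push 7. Stack: [0, 23, 7]
BINARY_OP % → 23 % 7 = 2. Stack: [0, 2]
BINARY_OP + → 0 + 2 = 2. Stack: [2]
STORE_FAST t → t=2. Stack: []
LOAD_FAST_LOAD_FAST a,t → push 23,2. Stack: [23, 2]
BINARY_OP - → 23 - 2 = 21. Stack: [21]
LOAD_CONST → push 8. Stack: [21, 8]
LOAD_FAST t → push 2. Stack: [21, 8, 2]
BINARY_OP - → 8 - 2 = 6. Stack: [21, 6]
BINARY_OP | → 21 | 6 = 23. Stack: [23]
STORE_FAST y → y=23. Stack: []
LOAD_FAST t → push 2. Stack: [2]
LOAD_CONST → push 7. Stack: [2, 7]
BINARY_OP // → 2 // 7 = 0. Stack: [0]
STORE_FAST n → n=0. Stack: []
LOAD_CONST → push 9. Stack: [9]
LOAD_FAST a → push 23. Stack: [9, 23]
BINARY_OP % → 9 % 23 = 9. Stack: [9]
STORE_FAST v → v=9. Stack: []
LOAD_CONST → push 4. Stack: [4]
LOAD_FAST_LOAD_FAST t,y → push 2,23. Stack: [4, 2, 23]
BINARY_OP * → 2 * 23 = 46. Stack: [4, 46]
BINARY_OP - → 4 - 46 = -42. Stack: [-42]
STORE_FAST s → s=-42. Stack: []
LOAD_FAST_LOAD_FAST n,v → push 0,9. Stack: [0, 9]
BINARY_OP // → 0 // 9 = 0. Stack: [0]
STORE_FAST t → t=0. Stack: []
LOAD_CONST → push 5. Stack: [5]
LOAD_FAST n → push 0. Stack: [5, 0]
BINARY_OP - → 5 - 0 = 5. Stack: [5]
LOAD_FAST n → push 0. Stack: [5, 0]
LOAD_CONST → push 2. Stack: [5, 0, 2]
BINARY_OP >> → 0 >> 2 = 0. Stack: [5, 0]
BINARY_OP ^ → 5 ^ 0 = 5. Stack: [5]
STORE_FAST z → z=5. Stack: []
LOAD_FAST n → push 0. Stack: [0]
RETURN_VALUE → return 0.

-42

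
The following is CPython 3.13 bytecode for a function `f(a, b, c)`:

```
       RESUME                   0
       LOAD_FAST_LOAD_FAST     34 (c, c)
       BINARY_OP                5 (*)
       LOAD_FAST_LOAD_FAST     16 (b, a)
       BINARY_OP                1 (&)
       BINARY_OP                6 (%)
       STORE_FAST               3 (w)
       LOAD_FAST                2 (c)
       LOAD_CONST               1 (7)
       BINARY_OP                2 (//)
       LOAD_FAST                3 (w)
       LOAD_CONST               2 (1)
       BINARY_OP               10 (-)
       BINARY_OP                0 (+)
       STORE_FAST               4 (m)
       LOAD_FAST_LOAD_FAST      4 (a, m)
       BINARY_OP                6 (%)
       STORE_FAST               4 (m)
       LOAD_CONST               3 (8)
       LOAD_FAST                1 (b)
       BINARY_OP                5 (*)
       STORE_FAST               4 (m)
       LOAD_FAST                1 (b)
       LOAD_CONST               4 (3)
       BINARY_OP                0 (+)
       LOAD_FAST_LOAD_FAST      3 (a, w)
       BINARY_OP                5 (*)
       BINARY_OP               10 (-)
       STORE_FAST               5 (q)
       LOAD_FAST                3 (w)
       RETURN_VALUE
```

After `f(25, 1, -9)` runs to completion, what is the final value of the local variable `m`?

8

LOAD_FAST_LOAD_FAST c,c → push -9,-9. Stack: [-9, -9]
BINARY_OP * → -9 * -9 = 81. Stack: [81]
LOAD_FAST_LOAD_FAST b,a → push 1,25. Stack: [81, 1, 25]
BINARY_OP & → 1 & 25 = 1. Stack: [81, 1]
BINARY_OP % → 81 % 1 = 0. Stack: [0]
STORE_FAST w → w=0. Stack: []
LOAD_FAST c → push -9. Stack: [-9]
LOAD_CONST → push 7. Stack: [-9, 7]
BINARY_OP // → -9 // 7 = -2. Stack: [-2]
LOAD_FAST w → push 0. Stack: [-2, 0]
LOAD_CONST → push 1. Stack: [-2, 0, 1]
BINARY_OP - → 0 - 1 = -1. Stack: [-2, -1]
BINARY_OP + → -2 + -1 = -3. Stack: [-3]
STORE_FAST m → m=-3. Stack: []
LOAD_FAST_LOAD_FAST a,m → push 25,-3. Stack: [25, -3]
BINARY_OP % → 25 % -3 = -2. Stack: [-2]
STORE_FAST m → m=-2. Stack: []
LOAD_CONST → push 8. Stack: [8]
LOAD_FAST b → push 1. Stack: [8, 1]
BINARY_OP * → 8 * 1 = 8. Stack: [8]
STORE_FAST m → m=8. Stack: []
LOAD_FAST b → push 1. Stack: [1]
LOAD_CONST → push 3. Stack: [1, 3]
BINARY_OP + → 1 + 3 = 4. Stack: [4]
LOAD_FAST_LOAD_FAST a,w → push 25,0. Stack: [4, 25, 0]
BINARY_OP * → 25 * 0 = 0. Stack: [4, 0]
BINARY_OP - → 4 - 0 = 4. Stack: [4]
STORE_FAST q → q=4. Stack: []
LOAD_FAST w → push 0. Stack: [0]
RETURN_VALUE → return 0.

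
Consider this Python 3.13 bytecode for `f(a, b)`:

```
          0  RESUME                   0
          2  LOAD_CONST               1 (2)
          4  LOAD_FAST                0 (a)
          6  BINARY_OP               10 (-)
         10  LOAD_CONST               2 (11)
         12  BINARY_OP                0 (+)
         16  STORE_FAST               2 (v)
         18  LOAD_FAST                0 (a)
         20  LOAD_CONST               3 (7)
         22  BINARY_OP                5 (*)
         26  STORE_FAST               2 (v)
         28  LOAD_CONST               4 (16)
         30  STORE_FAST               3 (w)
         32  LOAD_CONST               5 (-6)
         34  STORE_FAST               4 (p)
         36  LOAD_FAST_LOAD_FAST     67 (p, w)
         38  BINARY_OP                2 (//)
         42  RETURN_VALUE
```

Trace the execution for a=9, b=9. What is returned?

LOAD_CONST → push 2. Stack: [2]
LOAD_FAST a → push 9. Stack: [2, 9]
BINARY_OP - → 2 - 9 = -7. Stack: [-7]
LOAD_CONST → push 11. Stack: [-7, 11]
BINARY_OP + → -7 + 11 = 4. Stack: [4]
STORE_FAST v → v=4. Stack: []
LOAD_FAST a → push 9. Stack: [9]
LOAD_CONST → push 7. Stack: [9, 7]
BINARY_OP * → 9 * 7 = 63. Stack: [63]
STORE_FAST v → v=63. Stack: []
LOAD_CONST → push 16. Stack: [16]
STORE_FAST w → w=16. Stack: []
LOAD_CONST → push -6. Stack: [-6]
STORE_FAST p → p=-6. Stack: []
LOAD_FAST_LOAD_FAST p,w → push -6,16. Stack: [-6, 16]
BINARY_OP // → -6 // 16 = -1. Stack: [-1]
RETURN_VALUE → return -1.

-1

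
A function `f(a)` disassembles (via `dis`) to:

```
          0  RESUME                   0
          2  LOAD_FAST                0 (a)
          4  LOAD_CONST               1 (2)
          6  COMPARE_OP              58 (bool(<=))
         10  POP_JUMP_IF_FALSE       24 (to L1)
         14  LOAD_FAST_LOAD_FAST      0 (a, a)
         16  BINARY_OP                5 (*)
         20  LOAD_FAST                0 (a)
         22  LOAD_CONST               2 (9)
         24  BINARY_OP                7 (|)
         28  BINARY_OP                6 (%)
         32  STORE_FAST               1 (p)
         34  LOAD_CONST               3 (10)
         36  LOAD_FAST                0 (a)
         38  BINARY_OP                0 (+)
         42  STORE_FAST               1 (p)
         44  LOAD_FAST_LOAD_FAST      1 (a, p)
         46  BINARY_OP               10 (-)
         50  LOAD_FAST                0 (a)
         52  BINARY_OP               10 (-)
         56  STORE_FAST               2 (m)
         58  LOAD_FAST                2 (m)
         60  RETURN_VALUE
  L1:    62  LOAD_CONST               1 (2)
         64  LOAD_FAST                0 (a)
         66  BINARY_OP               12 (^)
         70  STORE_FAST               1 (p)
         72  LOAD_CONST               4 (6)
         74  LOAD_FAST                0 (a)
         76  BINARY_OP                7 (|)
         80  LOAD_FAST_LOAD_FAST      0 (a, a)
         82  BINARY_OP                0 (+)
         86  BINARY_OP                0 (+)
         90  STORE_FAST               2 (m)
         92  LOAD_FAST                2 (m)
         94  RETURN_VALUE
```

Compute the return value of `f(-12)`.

2

LOAD_FAST a → push -12. Stack: [-12]
LOAD_CONST → push 2. Stack: [-12, 2]
COMPARE_OP bool(<=) → -12 vs 2 = True. Stack: [True]
POP_JUMP_IF_FALSE → pop True; no jump. Stack: []
LOAD_FAST_LOAD_FAST a,a → push -12,-12. Stack: [-12, -12]
BINARY_OP * → -12 * -12 = 144. Stack: [144]
LOAD_FAST a → push -12. Stack: [144, -12]
LOAD_CONST → push 9. Stack: [144, -12, 9]
BINARY_OP | → -12 | 9 = -3. Stack: [144, -3]
BINARY_OP % → 144 % -3 = 0. Stack: [0]
STORE_FAST p → p=0. Stack: []
LOAD_CONST → push 10. Stack: [10]
LOAD_FAST a → push -12. Stack: [10, -12]
BINARY_OP + → 10 + -12 = -2. Stack: [-2]
STORE_FAST p → p=-2. Stack: []
LOAD_FAST_LOAD_FAST a,p → push -12,-2. Stack: [-12, -2]
BINARY_OP - → -12 - -2 = -10. Stack: [-10]
LOAD_FAST a → push -12. Stack: [-10, -12]
BINARY_OP - → -10 - -12 = 2. Stack: [2]
STORE_FAST m → m=2. Stack: []
LOAD_FAST m → push 2. Stack: [2]
RETURN_VALUE → return 2.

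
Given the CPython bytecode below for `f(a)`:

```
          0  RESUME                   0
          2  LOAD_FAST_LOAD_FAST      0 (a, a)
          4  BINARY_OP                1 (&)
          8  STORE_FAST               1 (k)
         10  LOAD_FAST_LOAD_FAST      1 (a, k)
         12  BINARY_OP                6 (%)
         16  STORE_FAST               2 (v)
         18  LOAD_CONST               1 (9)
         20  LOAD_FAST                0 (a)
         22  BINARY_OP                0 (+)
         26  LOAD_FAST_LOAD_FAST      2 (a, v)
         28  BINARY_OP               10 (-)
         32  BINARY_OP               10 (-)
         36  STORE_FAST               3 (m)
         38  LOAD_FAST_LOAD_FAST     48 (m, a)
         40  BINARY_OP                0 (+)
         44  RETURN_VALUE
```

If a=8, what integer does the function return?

LOAD_FAST_LOAD_FAST a,a → push 8,8. Stack: [8, 8]
BINARY_OP & → 8 & 8 = 8. Stack: [8]
STORE_FAST k → k=8. Stack: []
LOAD_FAST_LOAD_FAST a,k → push 8,8. Stack: [8, 8]
BINARY_OP % → 8 % 8 = 0. Stack: [0]
STORE_FAST v → v=0. Stack: []
LOAD_CONST → push 9. Stack: [9]
LOAD_FAST a → push 8. Stack: [9, 8]
BINARY_OP + → 9 + 8 = 17. Stack: [17]
LOAD_FAST_LOAD_FAST a,v → push 8,0. Stack: [17, 8, 0]
BINARY_OP - → 8 - 0 = 8. Stack: [17, 8]
BINARY_OP - → 17 - 8 = 9. Stack: [9]
STORE_FAST m → m=9. Stack: []
LOAD_FAST_LOAD_FAST m,a → push 9,8. Stack: [9, 8]
BINARY_OP + → 9 + 8 = 17. Stack: [17]
RETURN_VALUE → return 17.

17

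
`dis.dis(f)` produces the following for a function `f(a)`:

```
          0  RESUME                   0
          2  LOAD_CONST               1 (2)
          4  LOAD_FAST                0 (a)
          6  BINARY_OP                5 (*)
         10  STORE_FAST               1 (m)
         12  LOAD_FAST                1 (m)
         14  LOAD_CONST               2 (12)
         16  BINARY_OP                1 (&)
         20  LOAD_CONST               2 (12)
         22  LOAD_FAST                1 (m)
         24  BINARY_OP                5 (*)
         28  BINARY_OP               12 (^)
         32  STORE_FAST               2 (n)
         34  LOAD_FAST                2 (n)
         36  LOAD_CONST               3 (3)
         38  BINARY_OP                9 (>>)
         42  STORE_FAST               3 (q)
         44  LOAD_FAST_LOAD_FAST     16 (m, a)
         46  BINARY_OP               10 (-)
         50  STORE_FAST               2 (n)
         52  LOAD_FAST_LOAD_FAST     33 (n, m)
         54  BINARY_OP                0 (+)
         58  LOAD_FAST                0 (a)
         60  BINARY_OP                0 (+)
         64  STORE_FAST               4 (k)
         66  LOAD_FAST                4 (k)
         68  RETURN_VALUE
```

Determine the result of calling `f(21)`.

LOAD_CONST → push 2. Stack: [2]
LOAD_FAST a → push 21. Stack: [2, 21]
BINARY_OP * → 2 * 21 = 42. Stack: [42]
STORE_FAST m → m=42. Stack: []
LOAD_FAST m → push 42. Stack: [42]
LOAD_CONST → push 12. Stack: [42, 12]
BINARY_OP & → 42 & 12 = 8. Stack: [8]
LOAD_CONST → push 12. Stack: [8, 12]
LOAD_FAST m → push 42. Stack: [8, 12, 42]
BINARY_OP * → 12 * 42 = 504. Stack: [8, 504]
BINARY_OP ^ → 8 ^ 504 = 496. Stack: [496]
STORE_FAST n → n=496. Stack: []
LOAD_FAST n → push 496. Stack: [496]
LOAD_CONST → push 3. Stack: [496, 3]
BINARY_OP >> → 496 >> 3 = 62. Stack: [62]
STORE_FAST q → q=62. Stack: []
LOAD_FAST_LOAD_FAST m,a → push 42,21. Stack: [42, 21]
BINARY_OP - → 42 - 21 = 21. Stack: [21]
STORE_FAST n → n=21. Stack: []
LOAD_FAST_LOAD_FAST n,m → push 21,42. Stack: [21, 42]
BINARY_OP + → 21 + 42 = 63. Stack: [63]
LOAD_FAST a → push 21. Stack: [63, 21]
BINARY_OP + → 63 + 21 = 84. Stack: [84]
STORE_FAST k → k=84. Stack: []
LOAD_FAST k → push 84. Stack: [84]
RETURN_VALUE → return 84.

84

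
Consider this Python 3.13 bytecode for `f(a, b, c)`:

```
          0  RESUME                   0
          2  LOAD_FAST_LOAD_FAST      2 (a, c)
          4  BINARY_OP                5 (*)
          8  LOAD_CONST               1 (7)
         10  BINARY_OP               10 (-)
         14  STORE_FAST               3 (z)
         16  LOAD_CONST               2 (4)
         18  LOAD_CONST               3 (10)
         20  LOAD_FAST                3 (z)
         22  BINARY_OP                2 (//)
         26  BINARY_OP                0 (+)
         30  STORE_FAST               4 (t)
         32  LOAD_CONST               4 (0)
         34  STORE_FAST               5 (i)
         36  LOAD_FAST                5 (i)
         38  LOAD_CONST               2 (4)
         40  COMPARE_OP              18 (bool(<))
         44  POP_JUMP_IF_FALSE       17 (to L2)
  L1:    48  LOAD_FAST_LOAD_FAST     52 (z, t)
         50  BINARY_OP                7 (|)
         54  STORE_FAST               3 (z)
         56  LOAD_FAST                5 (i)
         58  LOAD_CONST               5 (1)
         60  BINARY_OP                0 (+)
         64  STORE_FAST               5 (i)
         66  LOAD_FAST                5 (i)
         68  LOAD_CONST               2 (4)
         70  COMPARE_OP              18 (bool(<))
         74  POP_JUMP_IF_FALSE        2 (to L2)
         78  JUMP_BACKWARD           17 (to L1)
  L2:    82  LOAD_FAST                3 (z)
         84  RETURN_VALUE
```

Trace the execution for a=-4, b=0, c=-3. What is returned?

LOAD_FAST_LOAD_FAST a,c → push -4,-3. Stack: [-4, -3]
BINARY_OP * → -4 * -3 = 12. Stack: [12]
LOAD_CONST → push 7. Stack: [12, 7]
BINARY_OP - → 12 - 7 = 5. Stack: [5]
STORE_FAST z → z=5. Stack: []
LOAD_CONST → push 4. Stack: [4]
LOAD_CONST → push 10. Stack: [4, 10]
LOAD_FAST z → push 5. Stack: [4, 10, 5]
BINARY_OP // → 10 // 5 = 2. Stack: [4, 2]
BINARY_OP + → 4 + 2 = 6. Stack: [6]
STORE_FAST t → t=6. Stack: []
LOAD_CONST → push 0. Stack: [0]
STORE_FAST i → i=0. Stack: []
LOAD_FAST i → push 0. Stack: [0]
LOAD_CONST → push 4. Stack: [0, 4]
COMPARE_OP bool(<) → 0 vs 4 = True. Stack: [True]
POP_JUMP_IF_FALSE → pop True; no jump. Stack: []
LOAD_FAST_LOAD_FAST z,t → push 5,6. Stack: [5, 6]
BINARY_OP | → 5 | 6 = 7. Stack: [7]
STORE_FAST z → z=7. Stack: []
LOAD_FAST i → push 0. Stack: [0]
LOAD_CONST → push 1. Stack: [0, 1]
BINARY_OP + → 0 + 1 = 1. Stack: [1]
STORE_FAST i → i=1. Stack: []
LOAD_FAST i → push 1. Stack: [1]
LOAD_CONST → push 4. Stack: [1, 4]
COMPARE_OP bool(<) → 1 vs 4 = True. Stack: [True]
POP_JUMP_IF_FALSE → pop True; no jump. Stack: []
LOAD_FAST_LOAD_FAST z,t → push 7,6. Stack: [7, 6]
BINARY_OP | → 7 | 6 = 7. Stack: [7]
STORE_FAST z → z=7. Stack: []
LOAD_FAST i → push 1. Stack: [1]
LOAD_CONST → push 1. Stack: [1, 1]
BINARY_OP + → 1 + 1 = 2. Stack: [2]
STORE_FAST i → i=2. Stack: []
LOAD_FAST i → push 2. Stack: [2]
LOAD_CONST → push 4. Stack: [2, 4]
COMPARE_OP bool(<) → 2 vs 4 = True. Stack: [True]
POP_JUMP_IF_FALSE → pop True; no jump. Stack: []
LOAD_FAST_LOAD_FAST z,t → push 7,6. Stack: [7, 6]
BINARY_OP | → 7 | 6 = 7. Stack: [7]
STORE_FAST z → z=7. Stack: []
LOAD_FAST i → push 2. Stack: [2]
LOAD_CONST → push 1. Stack: [2, 1]
BINARY_OP + → 2 + 1 = 3. Stack: [3]
STORE_FAST i → i=3. Stack: []
LOAD_FAST i → push 3. Stack: [3]
LOAD_CONST → push 4. Stack: [3, 4]
COMPARE_OP bool(<) → 3 vs 4 = True. Stack: [True]
POP_JUMP_IF_FALSE → pop True; no jump. Stack: []
LOAD_FAST_LOAD_FAST z,t → push 7,6. Stack: [7, 6]
BINARY_OP | → 7 | 6 = 7. Stack: [7]
STORE_FAST z → z=7. Stack: []
LOAD_FAST i → push 3. Stack: [3]
LOAD_CONST → push 1. Stack: [3, 1]
BINARY_OP + → 3 + 1 = 4. Stack: [4]
STORE_FAST i → i=4. Stack: []
LOAD_FAST i → push 4. Stack: [4]
LOAD_CONST → push 4. Stack: [4, 4]
COMPARE_OP bool(<) → 4 vs 4 = False. Stack: [False]
POP_JUMP_IF_FALSE → pop False; jump. Stack: []
LOAD_FAST z → push 7. Stack: [7]
RETURN_VALUE → return 7.

7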